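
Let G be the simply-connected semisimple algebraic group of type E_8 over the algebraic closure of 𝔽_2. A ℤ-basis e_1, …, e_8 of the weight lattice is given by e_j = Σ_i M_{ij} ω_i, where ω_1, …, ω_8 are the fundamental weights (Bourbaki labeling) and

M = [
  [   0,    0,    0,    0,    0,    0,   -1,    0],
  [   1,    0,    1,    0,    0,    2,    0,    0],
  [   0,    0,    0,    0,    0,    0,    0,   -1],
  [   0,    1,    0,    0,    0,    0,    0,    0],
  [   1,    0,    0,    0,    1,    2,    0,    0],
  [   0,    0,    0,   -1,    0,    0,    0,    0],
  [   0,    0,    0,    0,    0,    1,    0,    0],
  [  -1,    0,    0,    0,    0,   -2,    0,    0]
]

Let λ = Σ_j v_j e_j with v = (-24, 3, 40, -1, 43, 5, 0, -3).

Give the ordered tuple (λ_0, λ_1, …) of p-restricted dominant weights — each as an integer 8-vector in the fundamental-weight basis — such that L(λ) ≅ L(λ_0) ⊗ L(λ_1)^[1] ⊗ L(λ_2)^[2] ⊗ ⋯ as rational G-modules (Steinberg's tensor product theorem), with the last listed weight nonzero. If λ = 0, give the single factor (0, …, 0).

In the fundamental-weight basis, λ has coordinates c = M·v (v = (-24, 3, 40, -1, 43, 5, 0, -3)):
  c_1 = (0)·(-24) + 0·3 + 0·40 + (0)·(-1) + 0·43 + 0·5 + (-1)·(0) + (0)·(-3) = 0
  c_2 = (1)·(-24) + 0·3 + 1·40 + (0)·(-1) + 0·43 + 2·5 + 0·0 + (0)·(-3) = 26
  c_3 = (0)·(-24) + 0·3 + 0·40 + (0)·(-1) + 0·43 + 0·5 + 0·0 + (-1)·(-3) = 3
  c_4 = (0)·(-24) + 1·3 + 0·40 + (0)·(-1) + 0·43 + 0·5 + 0·0 + (0)·(-3) = 3
  c_5 = (1)·(-24) + 0·3 + 0·40 + (0)·(-1) + 1·43 + 2·5 + 0·0 + (0)·(-3) = 29
  c_6 = (0)·(-24) + 0·3 + 0·40 + (-1)·(-1) + 0·43 + 0·5 + 0·0 + (0)·(-3) = 1
  c_7 = (0)·(-24) + 0·3 + 0·40 + (0)·(-1) + 0·43 + 1·5 + 0·0 + (0)·(-3) = 5
  c_8 = (-1)·(-24) + 0·3 + 0·40 + (0)·(-1) + 0·43 + (-2)·(5) + 0·0 + (0)·(-3) = 14
Base-2 expansion of each c_i:
  c_1 = 0
  c_2 = 26 = 0·2^0 + 1·2^1 + 0·2^2 + 1·2^3 + 1·2^4
  c_3 = 3 = 1·2^0 + 1·2^1
  c_4 = 3 = 1·2^0 + 1·2^1
  c_5 = 29 = 1·2^0 + 0·2^1 + 1·2^2 + 1·2^3 + 1·2^4
  c_6 = 1 = 1·2^0
  c_7 = 5 = 1·2^0 + 0·2^1 + 1·2^2
  c_8 = 14 = 0·2^0 + 1·2^1 + 1·2^2 + 1·2^3
λ_0 = (0, 0, 1, 1, 1, 1, 1, 0)
λ_1 = (0, 1, 1, 1, 0, 0, 0, 1)
λ_2 = (0, 0, 0, 0, 1, 0, 1, 1)
λ_3 = (0, 1, 0, 0, 1, 0, 0, 1)
λ_4 = (0, 1, 0, 0, 1, 0, 0, 0)

((0, 0, 1, 1, 1, 1, 1, 0), (0, 1, 1, 1, 0, 0, 0, 1), (0, 0, 0, 0, 1, 0, 1, 1), (0, 1, 0, 0, 1, 0, 0, 1), (0, 1, 0, 0, 1, 0, 0, 0))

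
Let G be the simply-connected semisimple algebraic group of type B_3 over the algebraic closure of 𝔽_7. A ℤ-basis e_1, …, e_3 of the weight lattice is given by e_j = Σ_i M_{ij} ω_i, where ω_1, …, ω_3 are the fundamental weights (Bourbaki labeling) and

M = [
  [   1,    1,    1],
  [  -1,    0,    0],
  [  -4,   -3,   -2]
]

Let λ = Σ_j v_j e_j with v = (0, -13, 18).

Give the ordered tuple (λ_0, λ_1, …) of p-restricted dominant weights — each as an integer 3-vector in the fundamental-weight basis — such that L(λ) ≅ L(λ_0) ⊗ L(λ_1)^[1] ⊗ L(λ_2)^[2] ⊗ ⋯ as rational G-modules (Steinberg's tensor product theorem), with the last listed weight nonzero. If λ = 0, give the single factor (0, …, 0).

ω-coordinates c = M·v, v = (0, -13, 18):
  c_1 = 1·0 + (1)·(-13) + 1·18 = 5
  c_2 = (-1)·(0) + (0)·(-13) + 0·18 = 0
  c_3 = (-4)·(0) + (-3)·(-13) + (-2)·(18) = 3
p = 7; digits c_i = Σ_j d_{ij}·7^j, 0 ≤ d_{ij} < 7:
  c_1 = 5 = 5·7^0
  c_2 = 0
  c_3 = 3 = 3·7^0
Factor λ_0 = (5, 0, 3)

((5, 0, 3),)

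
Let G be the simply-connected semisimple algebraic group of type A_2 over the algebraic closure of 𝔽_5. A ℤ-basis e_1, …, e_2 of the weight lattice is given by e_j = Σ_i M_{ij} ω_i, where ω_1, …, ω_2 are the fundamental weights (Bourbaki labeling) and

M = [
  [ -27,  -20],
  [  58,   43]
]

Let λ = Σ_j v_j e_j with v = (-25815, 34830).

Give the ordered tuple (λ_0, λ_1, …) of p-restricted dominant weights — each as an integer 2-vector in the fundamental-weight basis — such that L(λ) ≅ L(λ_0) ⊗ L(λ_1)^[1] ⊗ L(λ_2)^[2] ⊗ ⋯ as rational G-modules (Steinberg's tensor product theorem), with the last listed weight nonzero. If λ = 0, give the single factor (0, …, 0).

In the fundamental-weight basis, λ has coordinates c = M·v (v = (-25815, 34830)):
  c_1 = (-27)·(-25815) + (-20)·(34830) = 405
  c_2 = (58)·(-25815) + (43)·(34830) = 420
p = 5; digits c_i = Σ_j d_{ij}·5^j, 0 ≤ d_{ij} < 5:
  c_1 = 405 = 0·5^0 + 1·5^1 + 1·5^2 + 3·5^3
  c_2 = 420 = 0·5^0 + 4·5^1 + 1·5^2 + 3·5^3
Factor λ_0 = (0, 0)
Factor λ_1 = (1, 4)
Factor λ_2 = (1, 1)
Factor λ_3 = (3, 3)

((0, 0), (1, 4), (1, 1), (3, 3))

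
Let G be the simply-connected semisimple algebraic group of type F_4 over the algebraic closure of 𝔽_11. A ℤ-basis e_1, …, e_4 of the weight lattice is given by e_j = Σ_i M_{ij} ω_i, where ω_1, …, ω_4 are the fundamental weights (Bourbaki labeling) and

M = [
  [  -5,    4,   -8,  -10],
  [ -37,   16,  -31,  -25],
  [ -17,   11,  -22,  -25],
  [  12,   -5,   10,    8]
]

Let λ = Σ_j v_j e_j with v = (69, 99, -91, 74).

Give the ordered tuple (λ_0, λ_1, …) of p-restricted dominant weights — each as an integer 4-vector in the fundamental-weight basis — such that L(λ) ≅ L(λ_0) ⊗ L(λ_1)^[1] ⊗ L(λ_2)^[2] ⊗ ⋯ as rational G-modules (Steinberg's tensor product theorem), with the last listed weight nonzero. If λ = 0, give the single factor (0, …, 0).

ω-coordinates c = M·v, v = (69, 99, -91, 74):
  c_1 = (-5)·(69) + 4·99 + (-8)·(-91) + (-10)·(74) = 39
  c_2 = (-37)·(69) + 16·99 + (-31)·(-91) + (-25)·(74) = 2
  c_3 = (-17)·(69) + 11·99 + (-22)·(-91) + (-25)·(74) = 68
  c_4 = 12·69 + (-5)·(99) + (10)·(-91) + 8·74 = 15
Base-11 expansion of each c_i:
  c_1 = 39 = 6·11^0 + 3·11^1
  c_2 = 2 = 2·11^0
  c_3 = 68 = 2·11^0 + 6·11^1
  c_4 = 15 = 4·11^0 + 1·11^1
Factor λ_0 = (6, 2, 2, 4)
Factor λ_1 = (3, 0, 6, 1)

((6, 2, 2, 4), (3, 0, 6, 1))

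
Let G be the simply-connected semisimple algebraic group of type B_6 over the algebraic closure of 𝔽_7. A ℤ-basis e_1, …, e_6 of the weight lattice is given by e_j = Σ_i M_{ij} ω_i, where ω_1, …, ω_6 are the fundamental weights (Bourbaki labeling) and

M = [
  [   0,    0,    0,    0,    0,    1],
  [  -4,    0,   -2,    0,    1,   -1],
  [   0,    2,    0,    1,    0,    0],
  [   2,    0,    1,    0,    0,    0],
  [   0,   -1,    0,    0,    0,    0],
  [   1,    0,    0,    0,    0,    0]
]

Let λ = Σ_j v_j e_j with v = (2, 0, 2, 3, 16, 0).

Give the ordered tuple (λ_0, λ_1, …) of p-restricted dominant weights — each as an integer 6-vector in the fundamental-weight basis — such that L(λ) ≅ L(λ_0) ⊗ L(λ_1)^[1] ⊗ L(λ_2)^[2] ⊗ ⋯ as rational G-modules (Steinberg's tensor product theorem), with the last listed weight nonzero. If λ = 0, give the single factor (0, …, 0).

((0, 4, 3, 6, 0, 2),)

ω-coordinates c = M·v, v = (2, 0, 2, 3, 16, 0):
  c_1 = (0)·(2) + (0)·(0) + (0)·(2) + (0)·(3) + (0)·(16) + (1)·(0) = 0
  c_2 = (-4)·(2) + (0)·(0) + (-2)·(2) + (0)·(3) + (1)·(16) + (-1)·(0) = 4
  c_3 = (0)·(2) + (2)·(0) + (0)·(2) + (1)·(3) + (0)·(16) + (0)·(0) = 3
  c_4 = (2)·(2) + (0)·(0) + (1)·(2) + (0)·(3) + (0)·(16) + (0)·(0) = 6
  c_5 = (0)·(2) + (-1)·(0) + (0)·(2) + (0)·(3) + (0)·(16) + (0)·(0) = 0
  c_6 = (1)·(2) + (0)·(0) + (0)·(2) + (0)·(3) + (0)·(16) + (0)·(0) = 2
p = 7; digits c_i = Σ_j d_{ij}·7^j, 0 ≤ d_{ij} < 7:
  c_1 = 0
  c_2 = 4 = 4·7^0
  c_3 = 3 = 3·7^0
  c_4 = 6 = 6·7^0
  c_5 = 0
  c_6 = 2 = 2·7^0
Factor λ_0 = (0, 4, 3, 6, 0, 2)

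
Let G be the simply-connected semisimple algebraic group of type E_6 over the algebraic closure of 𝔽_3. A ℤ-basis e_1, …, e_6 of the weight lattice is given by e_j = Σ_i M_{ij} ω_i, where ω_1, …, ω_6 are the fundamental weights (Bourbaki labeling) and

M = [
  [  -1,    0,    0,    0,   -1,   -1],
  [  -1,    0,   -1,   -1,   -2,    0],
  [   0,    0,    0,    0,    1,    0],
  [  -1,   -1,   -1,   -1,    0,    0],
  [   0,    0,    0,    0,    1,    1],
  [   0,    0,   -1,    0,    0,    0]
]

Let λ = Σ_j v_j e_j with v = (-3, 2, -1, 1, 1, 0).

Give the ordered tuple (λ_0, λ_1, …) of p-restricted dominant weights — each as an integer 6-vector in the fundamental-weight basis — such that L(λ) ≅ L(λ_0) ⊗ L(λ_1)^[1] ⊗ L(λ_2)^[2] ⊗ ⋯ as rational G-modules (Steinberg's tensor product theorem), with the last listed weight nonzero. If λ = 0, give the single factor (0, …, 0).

ω-coordinates c = M·v, v = (-3, 2, -1, 1, 1, 0):
  c_1 = (-1)·(-3) + 0·2 + (0)·(-1) + 0·1 + (-1)·(1) + (-1)·(0) = 2
  c_2 = (-1)·(-3) + 0·2 + (-1)·(-1) + (-1)·(1) + (-2)·(1) + 0·0 = 1
  c_3 = (0)·(-3) + 0·2 + (0)·(-1) + 0·1 + 1·1 + 0·0 = 1
  c_4 = (-1)·(-3) + (-1)·(2) + (-1)·(-1) + (-1)·(1) + 0·1 + 0·0 = 1
  c_5 = (0)·(-3) + 0·2 + (0)·(-1) + 0·1 + 1·1 + 1·0 = 1
  c_6 = (0)·(-3) + 0·2 + (-1)·(-1) + 0·1 + 0·1 + 0·0 = 1
Writing each c_i in base p = 3:
  c_1 = 2 = 2·3^0
  c_2 = 1 = 1·3^0
  c_3 = 1 = 1·3^0
  c_4 = 1 = 1·3^0
  c_5 = 1 = 1·3^0
  c_6 = 1 = 1·3^0
p-restricted factor λ_0 = (2, 1, 1, 1, 1, 1)

((2, 1, 1, 1, 1, 1),)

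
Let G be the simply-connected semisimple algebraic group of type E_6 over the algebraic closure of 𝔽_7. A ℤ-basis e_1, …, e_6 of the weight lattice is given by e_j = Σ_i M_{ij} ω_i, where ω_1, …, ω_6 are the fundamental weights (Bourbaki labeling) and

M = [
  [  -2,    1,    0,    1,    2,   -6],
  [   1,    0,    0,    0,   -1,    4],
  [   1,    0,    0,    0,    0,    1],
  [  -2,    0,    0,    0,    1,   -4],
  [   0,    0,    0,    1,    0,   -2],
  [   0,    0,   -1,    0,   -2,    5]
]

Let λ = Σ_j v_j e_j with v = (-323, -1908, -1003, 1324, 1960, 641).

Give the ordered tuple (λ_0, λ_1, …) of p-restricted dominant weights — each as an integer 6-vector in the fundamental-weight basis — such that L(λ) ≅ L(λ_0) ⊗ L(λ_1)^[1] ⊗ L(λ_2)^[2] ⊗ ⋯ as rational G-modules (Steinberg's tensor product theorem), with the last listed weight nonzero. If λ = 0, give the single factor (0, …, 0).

((3, 1, 3, 0, 0, 1), (5, 5, 3, 6, 6, 6), (2, 5, 6, 0, 0, 5))

Converting to the ω-basis (c_i = row i of M dotted with v = (-323, -1908, -1003, 1324, 1960, 641)):
  c_1 = -2*-323 + 1*-1908 + 0*-1003 + 1*1324 + 2*1960 + -6*641 = 136
  c_2 = 1*-323 + 0*-1908 + 0*-1003 + 0*1324 + -1*1960 + 4*641 = 281
  c_3 = 1*-323 + 0*-1908 + 0*-1003 + 0*1324 + 0*1960 + 1*641 = 318
  c_4 = -2*-323 + 0*-1908 + 0*-1003 + 0*1324 + 1*1960 + -4*641 = 42
  c_5 = 0*-323 + 0*-1908 + 0*-1003 + 1*1324 + 0*1960 + -2*641 = 42
  c_6 = 0*-323 + 0*-1908 + -1*-1003 + 0*1324 + -2*1960 + 5*641 = 288
Expand coordinatewise in base 7:
  c_1 = 136 = 3·7^0 + 5·7^1 + 2·7^2
  c_2 = 281 = 1·7^0 + 5·7^1 + 5·7^2
  c_3 = 318 = 3·7^0 + 3·7^1 + 6·7^2
  c_4 = 42 = 0·7^0 + 6·7^1
  c_5 = 42 = 0·7^0 + 6·7^1
  c_6 = 288 = 1·7^0 + 6·7^1 + 5·7^2
λ_0 = (3, 1, 3, 0, 0, 1)
λ_1 = (5, 5, 3, 6, 6, 6)
λ_2 = (2, 5, 6, 0, 0, 5)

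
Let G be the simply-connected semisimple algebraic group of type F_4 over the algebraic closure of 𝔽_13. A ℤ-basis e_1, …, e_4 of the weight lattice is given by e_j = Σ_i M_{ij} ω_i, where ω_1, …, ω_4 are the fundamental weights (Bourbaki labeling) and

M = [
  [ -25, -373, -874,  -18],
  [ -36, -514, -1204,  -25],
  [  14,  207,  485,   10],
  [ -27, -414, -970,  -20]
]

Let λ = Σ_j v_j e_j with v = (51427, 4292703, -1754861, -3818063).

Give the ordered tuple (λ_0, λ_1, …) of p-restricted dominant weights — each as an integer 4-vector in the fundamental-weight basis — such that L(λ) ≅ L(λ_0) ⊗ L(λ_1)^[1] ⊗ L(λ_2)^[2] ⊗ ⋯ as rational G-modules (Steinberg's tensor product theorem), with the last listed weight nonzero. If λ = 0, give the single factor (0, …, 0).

In the fundamental-weight basis, λ has coordinates c = M·v (v = (51427, 4292703, -1754861, -3818063)):
  c_1 = (-25)·(51427) + (-373)·(4292703) + (-874)·(-1754861) + (-18)·(-3818063) = 9754
  c_2 = (-36)·(51427) + (-514)·(4292703) + (-1204)·(-1754861) + (-25)·(-3818063) = 3505
  c_3 = (14)·(51427) + (207)·(4292703) + (485)·(-1754861) + (10)·(-3818063) = 21284
  c_4 = (-27)·(51427) + (-414)·(4292703) + (-970)·(-1754861) + (-20)·(-3818063) = 8859
Expand coordinatewise in base 13:
  c_1 = 9754 = 4·13^0 + 9·13^1 + 5·13^2 + 4·13^3
  c_2 = 3505 = 8·13^0 + 9·13^1 + 7·13^2 + 1·13^3
  c_3 = 21284 = 3·13^0 + 12·13^1 + 8·13^2 + 9·13^3
  c_4 = 8859 = 6·13^0 + 5·13^1 + 0·13^2 + 4·13^3
λ_0 = (4, 8, 3, 6)
λ_1 = (9, 9, 12, 5)
λ_2 = (5, 7, 8, 0)
λ_3 = (4, 1, 9, 4)

((4, 8, 3, 6), (9, 9, 12, 5), (5, 7, 8, 0), (4, 1, 9, 4))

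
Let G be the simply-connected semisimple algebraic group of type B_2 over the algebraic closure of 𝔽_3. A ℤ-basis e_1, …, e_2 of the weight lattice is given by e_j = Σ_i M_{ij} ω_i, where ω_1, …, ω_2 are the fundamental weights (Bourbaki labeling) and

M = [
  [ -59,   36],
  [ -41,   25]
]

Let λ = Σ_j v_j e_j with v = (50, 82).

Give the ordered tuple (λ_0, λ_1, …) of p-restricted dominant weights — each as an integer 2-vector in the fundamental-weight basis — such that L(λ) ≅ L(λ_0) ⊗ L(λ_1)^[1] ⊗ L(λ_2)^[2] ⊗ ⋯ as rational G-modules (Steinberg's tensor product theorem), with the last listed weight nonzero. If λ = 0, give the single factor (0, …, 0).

Converting to the ω-basis (c_i = row i of M dotted with v = (50, 82)):
  c_1 = -59*50 + 36*82 = 2
  c_2 = -41*50 + 25*82 = 0
Base-3 expansion of each c_i:
  c_1 = 2 = 2·3^0
  c_2 = 0
Factor λ_0 = (2, 0)

((2, 0),)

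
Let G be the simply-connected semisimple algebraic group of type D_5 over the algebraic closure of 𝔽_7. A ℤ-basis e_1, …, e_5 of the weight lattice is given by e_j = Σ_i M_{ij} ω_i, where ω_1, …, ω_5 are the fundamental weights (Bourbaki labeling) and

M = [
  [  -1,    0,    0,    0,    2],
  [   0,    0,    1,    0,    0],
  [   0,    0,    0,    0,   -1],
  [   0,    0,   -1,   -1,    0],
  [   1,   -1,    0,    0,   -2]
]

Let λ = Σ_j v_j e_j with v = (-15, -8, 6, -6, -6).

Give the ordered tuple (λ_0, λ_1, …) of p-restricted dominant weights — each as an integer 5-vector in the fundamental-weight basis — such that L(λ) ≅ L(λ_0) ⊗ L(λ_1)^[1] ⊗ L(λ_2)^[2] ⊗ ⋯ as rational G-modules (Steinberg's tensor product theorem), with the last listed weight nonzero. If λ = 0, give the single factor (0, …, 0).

((3, 6, 6, 0, 5),)

Converting to the ω-basis (c_i = row i of M dotted with v = (-15, -8, 6, -6, -6)):
  c_1 = -1*-15 + 0*-8 + 0*6 + 0*-6 + 2*-6 = 3
  c_2 = 0*-15 + 0*-8 + 1*6 + 0*-6 + 0*-6 = 6
  c_3 = 0*-15 + 0*-8 + 0*6 + 0*-6 + -1*-6 = 6
  c_4 = 0*-15 + 0*-8 + -1*6 + -1*-6 + 0*-6 = 0
  c_5 = 1*-15 + -1*-8 + 0*6 + 0*-6 + -2*-6 = 5
p = 7; digits c_i = Σ_j d_{ij}·7^j, 0 ≤ d_{ij} < 7:
  c_1 = 3 = 3·7^0
  c_2 = 6 = 6·7^0
  c_3 = 6 = 6·7^0
  c_4 = 0
  c_5 = 5 = 5·7^0
λ_0 = (3, 6, 6, 0, 5)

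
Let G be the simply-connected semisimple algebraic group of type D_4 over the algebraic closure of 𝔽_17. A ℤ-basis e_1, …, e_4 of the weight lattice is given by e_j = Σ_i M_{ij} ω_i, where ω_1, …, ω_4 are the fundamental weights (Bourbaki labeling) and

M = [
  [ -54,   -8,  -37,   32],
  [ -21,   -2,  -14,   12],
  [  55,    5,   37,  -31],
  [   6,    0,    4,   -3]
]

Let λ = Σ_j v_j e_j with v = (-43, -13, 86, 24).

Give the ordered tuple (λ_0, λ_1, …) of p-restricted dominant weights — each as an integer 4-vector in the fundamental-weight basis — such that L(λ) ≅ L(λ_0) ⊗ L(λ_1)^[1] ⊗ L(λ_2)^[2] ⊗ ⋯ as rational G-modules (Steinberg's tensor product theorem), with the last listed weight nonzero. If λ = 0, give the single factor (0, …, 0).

((12, 13, 8, 14),)

Compute c_i = Σ_j M_{ij} v_j with v = (-43, -13, 86, 24):
  c_1 = (-54)·(-43) + (-8)·(-13) + (-37)·(86) + 32·24 = 12
  c_2 = (-21)·(-43) + (-2)·(-13) + (-14)·(86) + 12·24 = 13
  c_3 = (55)·(-43) + (5)·(-13) + 37·86 + (-31)·(24) = 8
  c_4 = (6)·(-43) + (0)·(-13) + 4·86 + (-3)·(24) = 14
p = 17; digits c_i = Σ_j d_{ij}·17^j, 0 ≤ d_{ij} < 17:
  c_1 = 12 = 12·17^0
  c_2 = 13 = 13·17^0
  c_3 = 8 = 8·17^0
  c_4 = 14 = 14·17^0
λ_0 = (12, 13, 8, 14)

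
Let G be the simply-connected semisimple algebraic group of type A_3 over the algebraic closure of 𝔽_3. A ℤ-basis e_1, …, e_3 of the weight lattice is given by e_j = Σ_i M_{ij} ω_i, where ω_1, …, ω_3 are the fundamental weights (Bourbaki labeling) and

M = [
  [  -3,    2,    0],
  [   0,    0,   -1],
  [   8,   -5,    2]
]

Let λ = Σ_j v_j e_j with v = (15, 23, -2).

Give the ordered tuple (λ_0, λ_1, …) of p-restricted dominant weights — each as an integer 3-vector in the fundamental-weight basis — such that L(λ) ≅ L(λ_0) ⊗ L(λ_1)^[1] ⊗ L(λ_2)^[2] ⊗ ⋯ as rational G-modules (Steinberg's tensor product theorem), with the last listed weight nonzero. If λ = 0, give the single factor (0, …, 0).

((1, 2, 1),)

In the fundamental-weight basis, λ has coordinates c = M·v (v = (15, 23, -2)):
  c_1 = (-3)·(15) + (2)·(23) + (0)·(-2) = 1
  c_2 = (0)·(15) + (0)·(23) + (-1)·(-2) = 2
  c_3 = (8)·(15) + (-5)·(23) + (2)·(-2) = 1
Base-3 expansion of each c_i:
  c_1 = 1 = 1·3^0
  c_2 = 2 = 2·3^0
  c_3 = 1 = 1·3^0
Factor λ_0 = (1, 2, 1)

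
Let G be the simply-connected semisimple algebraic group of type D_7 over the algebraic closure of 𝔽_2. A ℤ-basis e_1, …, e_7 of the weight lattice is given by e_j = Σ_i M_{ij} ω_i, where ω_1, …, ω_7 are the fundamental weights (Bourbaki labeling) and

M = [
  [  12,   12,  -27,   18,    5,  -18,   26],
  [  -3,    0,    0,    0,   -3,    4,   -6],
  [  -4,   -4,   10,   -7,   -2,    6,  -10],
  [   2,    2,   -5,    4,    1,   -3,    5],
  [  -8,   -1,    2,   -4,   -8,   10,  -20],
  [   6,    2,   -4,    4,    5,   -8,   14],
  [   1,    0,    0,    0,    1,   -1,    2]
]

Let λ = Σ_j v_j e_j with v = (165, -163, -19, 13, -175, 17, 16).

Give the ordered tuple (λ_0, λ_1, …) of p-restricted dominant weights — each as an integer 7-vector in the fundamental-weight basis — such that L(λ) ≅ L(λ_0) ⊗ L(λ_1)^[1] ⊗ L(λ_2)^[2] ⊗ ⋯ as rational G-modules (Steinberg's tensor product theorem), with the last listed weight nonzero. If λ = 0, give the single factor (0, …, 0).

((0, 0, 1, 1, 1, 1, 1), (1, 1, 1, 0, 1, 0, 0), (1, 0, 0, 1, 0, 1, 1))

Converting to the ω-basis (c_i = row i of M dotted with v = (165, -163, -19, 13, -175, 17, 16)):
  c_1 = (12)·(165) + (12)·(-163) + (-27)·(-19) + (18)·(13) + (5)·(-175) + (-18)·(17) + (26)·(16) = 6
  c_2 = (-3)·(165) + (0)·(-163) + (0)·(-19) + (0)·(13) + (-3)·(-175) + (4)·(17) + (-6)·(16) = 2
  c_3 = (-4)·(165) + (-4)·(-163) + (10)·(-19) + (-7)·(13) + (-2)·(-175) + (6)·(17) + (-10)·(16) = 3
  c_4 = (2)·(165) + (2)·(-163) + (-5)·(-19) + (4)·(13) + (1)·(-175) + (-3)·(17) + (5)·(16) = 5
  c_5 = (-8)·(165) + (-1)·(-163) + (2)·(-19) + (-4)·(13) + (-8)·(-175) + (10)·(17) + (-20)·(16) = 3
  c_6 = (6)·(165) + (2)·(-163) + (-4)·(-19) + (4)·(13) + (5)·(-175) + (-8)·(17) + (14)·(16) = 5
  c_7 = (1)·(165) + (0)·(-163) + (0)·(-19) + (0)·(13) + (1)·(-175) + (-1)·(17) + (2)·(16) = 5
p = 2; digits c_i = Σ_j d_{ij}·2^j, 0 ≤ d_{ij} < 2:
  c_1 = 6 = 0·2^0 + 1·2^1 + 1·2^2
  c_2 = 2 = 0·2^0 + 1·2^1
  c_3 = 3 = 1·2^0 + 1·2^1
  c_4 = 5 = 1·2^0 + 0·2^1 + 1·2^2
  c_5 = 3 = 1·2^0 + 1·2^1
  c_6 = 5 = 1·2^0 + 0·2^1 + 1·2^2
  c_7 = 5 = 1·2^0 + 0·2^1 + 1·2^2
Factor λ_0 = (0, 0, 1, 1, 1, 1, 1)
Factor λ_1 = (1, 1, 1, 0, 1, 0, 0)
Factor λ_2 = (1, 0, 0, 1, 0, 1, 1)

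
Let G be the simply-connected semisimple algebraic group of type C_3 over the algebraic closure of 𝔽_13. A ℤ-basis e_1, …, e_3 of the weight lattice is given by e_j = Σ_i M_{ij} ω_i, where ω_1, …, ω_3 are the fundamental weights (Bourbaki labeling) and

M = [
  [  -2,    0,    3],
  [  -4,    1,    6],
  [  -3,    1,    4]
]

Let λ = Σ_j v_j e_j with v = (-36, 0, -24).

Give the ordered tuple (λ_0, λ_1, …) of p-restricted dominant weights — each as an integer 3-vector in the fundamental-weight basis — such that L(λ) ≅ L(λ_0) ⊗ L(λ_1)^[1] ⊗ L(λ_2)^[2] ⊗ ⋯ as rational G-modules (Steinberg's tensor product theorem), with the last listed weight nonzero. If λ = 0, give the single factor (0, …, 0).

((0, 0, 12),)

Change of basis e → ω: c = M·v where v = (-36, 0, -24):
  c_1 = (-2)·(-36) + (0)·(0) + (3)·(-24) = 0
  c_2 = (-4)·(-36) + (1)·(0) + (6)·(-24) = 0
  c_3 = (-3)·(-36) + (1)·(0) + (4)·(-24) = 12
p = 13; digits c_i = Σ_j d_{ij}·13^j, 0 ≤ d_{ij} < 13:
  c_1 = 0
  c_2 = 0
  c_3 = 12 = 12·13^0
Factor λ_0 = (0, 0, 12)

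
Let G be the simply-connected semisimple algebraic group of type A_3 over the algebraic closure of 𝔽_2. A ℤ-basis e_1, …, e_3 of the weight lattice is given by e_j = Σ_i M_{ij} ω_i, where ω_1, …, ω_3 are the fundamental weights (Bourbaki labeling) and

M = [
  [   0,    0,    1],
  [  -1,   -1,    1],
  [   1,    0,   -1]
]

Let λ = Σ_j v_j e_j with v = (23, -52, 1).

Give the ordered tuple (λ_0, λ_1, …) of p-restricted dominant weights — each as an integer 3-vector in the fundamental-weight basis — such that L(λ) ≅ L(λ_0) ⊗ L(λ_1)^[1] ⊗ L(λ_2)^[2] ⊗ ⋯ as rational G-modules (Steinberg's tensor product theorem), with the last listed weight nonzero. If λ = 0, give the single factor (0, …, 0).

((1, 0, 0), (0, 1, 1), (0, 1, 1), (0, 1, 0), (0, 1, 1))

Converting to the ω-basis (c_i = row i of M dotted with v = (23, -52, 1)):
  c_1 = 0·23 + (0)·(-52) + 1·1 = 1
  c_2 = (-1)·(23) + (-1)·(-52) + 1·1 = 30
  c_3 = 1·23 + (0)·(-52) + (-1)·(1) = 22
p = 2; digits c_i = Σ_j d_{ij}·2^j, 0 ≤ d_{ij} < 2:
  c_1 = 1 = 1·2^0
  c_2 = 30 = 0·2^0 + 1·2^1 + 1·2^2 + 1·2^3 + 1·2^4
  c_3 = 22 = 0·2^0 + 1·2^1 + 1·2^2 + 0·2^3 + 1·2^4
Factor λ_0 = (1, 0, 0)
Factor λ_1 = (0, 1, 1)
Factor λ_2 = (0, 1, 1)
Factor λ_3 = (0, 1, 0)
Factor λ_4 = (0, 1, 1)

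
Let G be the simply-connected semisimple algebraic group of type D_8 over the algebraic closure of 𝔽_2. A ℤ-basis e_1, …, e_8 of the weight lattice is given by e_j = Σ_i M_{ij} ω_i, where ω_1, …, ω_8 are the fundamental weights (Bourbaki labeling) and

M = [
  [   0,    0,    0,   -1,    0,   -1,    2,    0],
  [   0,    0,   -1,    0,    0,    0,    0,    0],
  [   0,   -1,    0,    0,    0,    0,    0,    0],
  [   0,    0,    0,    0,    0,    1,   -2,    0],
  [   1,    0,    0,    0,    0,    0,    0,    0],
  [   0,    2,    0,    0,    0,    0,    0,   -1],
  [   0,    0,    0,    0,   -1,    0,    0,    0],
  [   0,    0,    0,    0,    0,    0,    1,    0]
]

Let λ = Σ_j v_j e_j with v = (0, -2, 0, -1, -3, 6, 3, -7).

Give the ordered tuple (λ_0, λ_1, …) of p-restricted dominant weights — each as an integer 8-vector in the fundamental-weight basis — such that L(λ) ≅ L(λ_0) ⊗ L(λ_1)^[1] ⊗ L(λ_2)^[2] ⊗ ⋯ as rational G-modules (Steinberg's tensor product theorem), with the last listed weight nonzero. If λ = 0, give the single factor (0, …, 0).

Compute c_i = Σ_j M_{ij} v_j with v = (0, -2, 0, -1, -3, 6, 3, -7):
  c_1 = 0·0 + (0)·(-2) + 0·0 + (-1)·(-1) + (0)·(-3) + (-1)·(6) + 2·3 + (0)·(-7) = 1
  c_2 = 0·0 + (0)·(-2) + (-1)·(0) + (0)·(-1) + (0)·(-3) + 0·6 + 0·3 + (0)·(-7) = 0
  c_3 = 0·0 + (-1)·(-2) + 0·0 + (0)·(-1) + (0)·(-3) + 0·6 + 0·3 + (0)·(-7) = 2
  c_4 = 0·0 + (0)·(-2) + 0·0 + (0)·(-1) + (0)·(-3) + 1·6 + (-2)·(3) + (0)·(-7) = 0
  c_5 = 1·0 + (0)·(-2) + 0·0 + (0)·(-1) + (0)·(-3) + 0·6 + 0·3 + (0)·(-7) = 0
  c_6 = 0·0 + (2)·(-2) + 0·0 + (0)·(-1) + (0)·(-3) + 0·6 + 0·3 + (-1)·(-7) = 3
  c_7 = 0·0 + (0)·(-2) + 0·0 + (0)·(-1) + (-1)·(-3) + 0·6 + 0·3 + (0)·(-7) = 3
  c_8 = 0·0 + (0)·(-2) + 0·0 + (0)·(-1) + (0)·(-3) + 0·6 + 1·3 + (0)·(-7) = 3
Writing each c_i in base p = 2:
  c_1 = 1 = 1·2^0
  c_2 = 0
  c_3 = 2 = 0·2^0 + 1·2^1
  c_4 = 0
  c_5 = 0
  c_6 = 3 = 1·2^0 + 1·2^1
  c_7 = 3 = 1·2^0 + 1·2^1
  c_8 = 3 = 1·2^0 + 1·2^1
Factor λ_0 = (1, 0, 0, 0, 0, 1, 1, 1)
Factor λ_1 = (0, 0, 1, 0, 0, 1, 1, 1)

((1, 0, 0, 0, 0, 1, 1, 1), (0, 0, 1, 0, 0, 1, 1, 1))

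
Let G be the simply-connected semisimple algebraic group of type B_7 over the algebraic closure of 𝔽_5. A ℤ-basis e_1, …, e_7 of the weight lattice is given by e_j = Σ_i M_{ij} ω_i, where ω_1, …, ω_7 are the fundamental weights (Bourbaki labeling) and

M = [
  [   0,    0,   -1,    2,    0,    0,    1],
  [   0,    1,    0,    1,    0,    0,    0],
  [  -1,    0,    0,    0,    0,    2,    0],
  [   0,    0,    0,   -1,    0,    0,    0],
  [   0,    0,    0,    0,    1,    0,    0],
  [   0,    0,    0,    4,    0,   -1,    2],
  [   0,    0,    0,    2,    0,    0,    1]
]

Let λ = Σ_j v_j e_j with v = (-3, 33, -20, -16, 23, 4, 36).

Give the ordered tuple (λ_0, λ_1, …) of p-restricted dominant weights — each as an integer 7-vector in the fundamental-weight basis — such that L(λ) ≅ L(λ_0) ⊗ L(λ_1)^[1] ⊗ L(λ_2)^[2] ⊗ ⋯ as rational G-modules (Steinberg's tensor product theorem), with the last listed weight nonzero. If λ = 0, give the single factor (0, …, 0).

Compute c_i = Σ_j M_{ij} v_j with v = (-3, 33, -20, -16, 23, 4, 36):
  c_1 = (0)·(-3) + (0)·(33) + (-1)·(-20) + (2)·(-16) + (0)·(23) + (0)·(4) + (1)·(36) = 24
  c_2 = (0)·(-3) + (1)·(33) + (0)·(-20) + (1)·(-16) + (0)·(23) + (0)·(4) + (0)·(36) = 17
  c_3 = (-1)·(-3) + (0)·(33) + (0)·(-20) + (0)·(-16) + (0)·(23) + (2)·(4) + (0)·(36) = 11
  c_4 = (0)·(-3) + (0)·(33) + (0)·(-20) + (-1)·(-16) + (0)·(23) + (0)·(4) + (0)·(36) = 16
  c_5 = (0)·(-3) + (0)·(33) + (0)·(-20) + (0)·(-16) + (1)·(23) + (0)·(4) + (0)·(36) = 23
  c_6 = (0)·(-3) + (0)·(33) + (0)·(-20) + (4)·(-16) + (0)·(23) + (-1)·(4) + (2)·(36) = 4
  c_7 = (0)·(-3) + (0)·(33) + (0)·(-20) + (2)·(-16) + (0)·(23) + (0)·(4) + (1)·(36) = 4
p = 5; digits c_i = Σ_j d_{ij}·5^j, 0 ≤ d_{ij} < 5:
  c_1 = 24 = 4·5^0 + 4·5^1
  c_2 = 17 = 2·5^0 + 3·5^1
  c_3 = 11 = 1·5^0 + 2·5^1
  c_4 = 16 = 1·5^0 + 3·5^1
  c_5 = 23 = 3·5^0 + 4·5^1
  c_6 = 4 = 4·5^0
  c_7 = 4 = 4·5^0
λ_0 = (4, 2, 1, 1, 3, 4, 4)
λ_1 = (4, 3, 2, 3, 4, 0, 0)

((4, 2, 1, 1, 3, 4, 4), (4, 3, 2, 3, 4, 0, 0))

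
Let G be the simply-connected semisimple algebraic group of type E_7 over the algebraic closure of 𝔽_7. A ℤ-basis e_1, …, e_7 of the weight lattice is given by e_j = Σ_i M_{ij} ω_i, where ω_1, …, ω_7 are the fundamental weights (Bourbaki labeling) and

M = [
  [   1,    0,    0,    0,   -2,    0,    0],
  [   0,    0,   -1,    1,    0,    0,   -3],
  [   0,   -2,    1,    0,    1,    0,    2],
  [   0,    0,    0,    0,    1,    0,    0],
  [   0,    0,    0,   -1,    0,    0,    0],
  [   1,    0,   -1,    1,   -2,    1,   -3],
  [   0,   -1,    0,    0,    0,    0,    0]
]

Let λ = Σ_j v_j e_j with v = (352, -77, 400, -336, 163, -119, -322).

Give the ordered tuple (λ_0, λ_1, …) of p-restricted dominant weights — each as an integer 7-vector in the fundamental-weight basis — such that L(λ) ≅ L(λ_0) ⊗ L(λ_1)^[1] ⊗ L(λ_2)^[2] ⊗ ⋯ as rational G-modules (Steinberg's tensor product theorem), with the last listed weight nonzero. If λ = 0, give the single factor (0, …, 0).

In the fundamental-weight basis, λ has coordinates c = M·v (v = (352, -77, 400, -336, 163, -119, -322)):
  c_1 = 1*352 + 0*-77 + 0*400 + 0*-336 + -2*163 + 0*-119 + 0*-322 = 26
  c_2 = 0*352 + 0*-77 + -1*400 + 1*-336 + 0*163 + 0*-119 + -3*-322 = 230
  c_3 = 0*352 + -2*-77 + 1*400 + 0*-336 + 1*163 + 0*-119 + 2*-322 = 73
  c_4 = 0*352 + 0*-77 + 0*400 + 0*-336 + 1*163 + 0*-119 + 0*-322 = 163
  c_5 = 0*352 + 0*-77 + 0*400 + -1*-336 + 0*163 + 0*-119 + 0*-322 = 336
  c_6 = 1*352 + 0*-77 + -1*400 + 1*-336 + -2*163 + 1*-119 + -3*-322 = 137
  c_7 = 0*352 + -1*-77 + 0*400 + 0*-336 + 0*163 + 0*-119 + 0*-322 = 77
Base-7 expansion of each c_i:
  c_1 = 26 = 5·7^0 + 3·7^1
  c_2 = 230 = 6·7^0 + 4·7^1 + 4·7^2
  c_3 = 73 = 3·7^0 + 3·7^1 + 1·7^2
  c_4 = 163 = 2·7^0 + 2·7^1 + 3·7^2
  c_5 = 336 = 0·7^0 + 6·7^1 + 6·7^2
  c_6 = 137 = 4·7^0 + 5·7^1 + 2·7^2
  c_7 = 77 = 0·7^0 + 4·7^1 + 1·7^2
p-restricted factor λ_0 = (5, 6, 3, 2, 0, 4, 0)
p-restricted factor λ_1 = (3, 4, 3, 2, 6, 5, 4)
p-restricted factor λ_2 = (0, 4, 1, 3, 6, 2, 1)

((5, 6, 3, 2, 0, 4, 0), (3, 4, 3, 2, 6, 5, 4), (0, 4, 1, 3, 6, 2, 1))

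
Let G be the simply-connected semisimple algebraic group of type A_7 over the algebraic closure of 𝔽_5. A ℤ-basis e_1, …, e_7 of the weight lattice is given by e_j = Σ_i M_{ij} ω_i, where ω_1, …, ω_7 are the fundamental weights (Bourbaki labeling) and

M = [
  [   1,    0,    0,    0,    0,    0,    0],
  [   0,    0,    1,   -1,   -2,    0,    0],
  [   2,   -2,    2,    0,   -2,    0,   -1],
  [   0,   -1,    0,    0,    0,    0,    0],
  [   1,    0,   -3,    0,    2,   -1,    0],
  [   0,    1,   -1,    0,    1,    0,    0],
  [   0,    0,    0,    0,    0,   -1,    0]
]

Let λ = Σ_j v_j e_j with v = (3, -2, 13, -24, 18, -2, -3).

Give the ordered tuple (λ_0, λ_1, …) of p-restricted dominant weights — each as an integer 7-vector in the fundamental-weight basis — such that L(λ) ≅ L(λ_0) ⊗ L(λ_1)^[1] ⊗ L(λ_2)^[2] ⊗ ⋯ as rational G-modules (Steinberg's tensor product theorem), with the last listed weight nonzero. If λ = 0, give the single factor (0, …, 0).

Change of basis e → ω: c = M·v where v = (3, -2, 13, -24, 18, -2, -3):
  c_1 = (1)·(3) + (0)·(-2) + (0)·(13) + (0)·(-24) + (0)·(18) + (0)·(-2) + (0)·(-3) = 3
  c_2 = (0)·(3) + (0)·(-2) + (1)·(13) + (-1)·(-24) + (-2)·(18) + (0)·(-2) + (0)·(-3) = 1
  c_3 = (2)·(3) + (-2)·(-2) + (2)·(13) + (0)·(-24) + (-2)·(18) + (0)·(-2) + (-1)·(-3) = 3
  c_4 = (0)·(3) + (-1)·(-2) + (0)·(13) + (0)·(-24) + (0)·(18) + (0)·(-2) + (0)·(-3) = 2
  c_5 = (1)·(3) + (0)·(-2) + (-3)·(13) + (0)·(-24) + (2)·(18) + (-1)·(-2) + (0)·(-3) = 2
  c_6 = (0)·(3) + (1)·(-2) + (-1)·(13) + (0)·(-24) + (1)·(18) + (0)·(-2) + (0)·(-3) = 3
  c_7 = (0)·(3) + (0)·(-2) + (0)·(13) + (0)·(-24) + (0)·(18) + (-1)·(-2) + (0)·(-3) = 2
Base-5 expansion of each c_i:
  c_1 = 3 = 3·5^0
  c_2 = 1 = 1·5^0
  c_3 = 3 = 3·5^0
  c_4 = 2 = 2·5^0
  c_5 = 2 = 2·5^0
  c_6 = 3 = 3·5^0
  c_7 = 2 = 2·5^0
λ_0 = (3, 1, 3, 2, 2, 3, 2)

((3, 1, 3, 2, 2, 3, 2),)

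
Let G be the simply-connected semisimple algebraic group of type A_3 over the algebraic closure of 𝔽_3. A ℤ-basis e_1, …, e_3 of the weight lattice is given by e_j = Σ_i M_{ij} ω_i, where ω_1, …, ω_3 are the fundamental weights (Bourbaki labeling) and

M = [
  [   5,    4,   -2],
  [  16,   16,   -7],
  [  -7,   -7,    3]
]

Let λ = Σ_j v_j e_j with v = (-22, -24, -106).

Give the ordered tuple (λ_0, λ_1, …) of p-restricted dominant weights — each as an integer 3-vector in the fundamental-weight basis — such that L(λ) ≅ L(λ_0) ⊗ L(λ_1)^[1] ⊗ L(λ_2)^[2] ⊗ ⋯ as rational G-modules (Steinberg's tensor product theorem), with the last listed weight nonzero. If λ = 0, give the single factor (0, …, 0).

ω-coordinates c = M·v, v = (-22, -24, -106):
  c_1 = (5)·(-22) + (4)·(-24) + (-2)·(-106) = 6
  c_2 = (16)·(-22) + (16)·(-24) + (-7)·(-106) = 6
  c_3 = (-7)·(-22) + (-7)·(-24) + (3)·(-106) = 4
Expand coordinatewise in base 3:
  c_1 = 6 = 0·3^0 + 2·3^1
  c_2 = 6 = 0·3^0 + 2·3^1
  c_3 = 4 = 1·3^0 + 1·3^1
λ_0 = (0, 0, 1)
λ_1 = (2, 2, 1)

((0, 0, 1), (2, 2, 1))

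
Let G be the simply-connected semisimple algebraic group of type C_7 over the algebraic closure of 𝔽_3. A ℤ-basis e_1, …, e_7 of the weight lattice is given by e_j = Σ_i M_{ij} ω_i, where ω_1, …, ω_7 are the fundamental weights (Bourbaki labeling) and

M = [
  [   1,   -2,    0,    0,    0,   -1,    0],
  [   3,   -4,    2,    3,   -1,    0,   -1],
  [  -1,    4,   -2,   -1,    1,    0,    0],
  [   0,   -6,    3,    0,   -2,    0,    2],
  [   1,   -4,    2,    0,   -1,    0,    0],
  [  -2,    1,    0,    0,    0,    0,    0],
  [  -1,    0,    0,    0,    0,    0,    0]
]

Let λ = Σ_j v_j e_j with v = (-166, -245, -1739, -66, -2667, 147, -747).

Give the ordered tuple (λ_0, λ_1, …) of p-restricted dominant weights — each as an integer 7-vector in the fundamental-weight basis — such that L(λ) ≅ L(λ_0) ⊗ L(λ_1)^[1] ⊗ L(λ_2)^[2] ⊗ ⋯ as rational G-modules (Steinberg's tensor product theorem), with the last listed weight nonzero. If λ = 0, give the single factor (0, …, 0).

((0, 1, 0, 0, 0, 0, 1), (2, 1, 0, 1, 1, 2, 1), (1, 0, 1, 1, 0, 0, 0), (0, 2, 2, 0, 0, 0, 0), (2, 2, 0, 1, 0, 1, 2))

Change of basis e → ω: c = M·v where v = (-166, -245, -1739, -66, -2667, 147, -747):
  c_1 = (1)·(-166) + (-2)·(-245) + (0)·(-1739) + (0)·(-66) + (0)·(-2667) + (-1)·(147) + (0)·(-747) = 177
  c_2 = (3)·(-166) + (-4)·(-245) + (2)·(-1739) + (3)·(-66) + (-1)·(-2667) + (0)·(147) + (-1)·(-747) = 220
  c_3 = (-1)·(-166) + (4)·(-245) + (-2)·(-1739) + (-1)·(-66) + (1)·(-2667) + (0)·(147) + (0)·(-747) = 63
  c_4 = (0)·(-166) + (-6)·(-245) + (3)·(-1739) + (0)·(-66) + (-2)·(-2667) + (0)·(147) + (2)·(-747) = 93
  c_5 = (1)·(-166) + (-4)·(-245) + (2)·(-1739) + (0)·(-66) + (-1)·(-2667) + (0)·(147) + (0)·(-747) = 3
  c_6 = (-2)·(-166) + (1)·(-245) + (0)·(-1739) + (0)·(-66) + (0)·(-2667) + (0)·(147) + (0)·(-747) = 87
  c_7 = (-1)·(-166) + (0)·(-245) + (0)·(-1739) + (0)·(-66) + (0)·(-2667) + (0)·(147) + (0)·(-747) = 166
Expand coordinatewise in base 3:
  c_1 = 177 = 0·3^0 + 2·3^1 + 1·3^2 + 0·3^3 + 2·3^4
  c_2 = 220 = 1·3^0 + 1·3^1 + 0·3^2 + 2·3^3 + 2·3^4
  c_3 = 63 = 0·3^0 + 0·3^1 + 1·3^2 + 2·3^3
  c_4 = 93 = 0·3^0 + 1·3^1 + 1·3^2 + 0·3^3 + 1·3^4
  c_5 = 3 = 0·3^0 + 1·3^1
  c_6 = 87 = 0·3^0 + 2·3^1 + 0·3^2 + 0·3^3 + 1·3^4
  c_7 = 166 = 1·3^0 + 1·3^1 + 0·3^2 + 0·3^3 + 2·3^4
p-restricted factor λ_0 = (0, 1, 0, 0, 0, 0, 1)
p-restricted factor λ_1 = (2, 1, 0, 1, 1, 2, 1)
p-restricted factor λ_2 = (1, 0, 1, 1, 0, 0, 0)
p-restricted factor λ_3 = (0, 2, 2, 0, 0, 0, 0)
p-restricted factor λ_4 = (2, 2, 0, 1, 0, 1, 2)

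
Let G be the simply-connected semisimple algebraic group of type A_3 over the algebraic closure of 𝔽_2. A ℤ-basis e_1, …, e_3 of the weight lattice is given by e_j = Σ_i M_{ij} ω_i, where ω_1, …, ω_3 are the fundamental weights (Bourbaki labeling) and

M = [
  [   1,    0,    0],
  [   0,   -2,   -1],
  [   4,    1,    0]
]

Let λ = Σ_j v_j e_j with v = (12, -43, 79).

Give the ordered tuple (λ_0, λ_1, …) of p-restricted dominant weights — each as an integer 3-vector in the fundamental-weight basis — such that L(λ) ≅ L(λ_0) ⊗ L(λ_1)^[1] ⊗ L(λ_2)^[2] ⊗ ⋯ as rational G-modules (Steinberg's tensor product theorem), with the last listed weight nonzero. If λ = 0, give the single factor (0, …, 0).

In the fundamental-weight basis, λ has coordinates c = M·v (v = (12, -43, 79)):
  c_1 = 1*12 + 0*-43 + 0*79 = 12
  c_2 = 0*12 + -2*-43 + -1*79 = 7
  c_3 = 4*12 + 1*-43 + 0*79 = 5
Base-2 expansion of each c_i:
  c_1 = 12 = 0·2^0 + 0·2^1 + 1·2^2 + 1·2^3
  c_2 = 7 = 1·2^0 + 1·2^1 + 1·2^2
  c_3 = 5 = 1·2^0 + 0·2^1 + 1·2^2
p-restricted factor λ_0 = (0, 1, 1)
p-restricted factor λ_1 = (0, 1, 0)
p-restricted factor λ_2 = (1, 1, 1)
p-restricted factor λ_3 = (1, 0, 0)

((0, 1, 1), (0, 1, 0), (1, 1, 1), (1, 0, 0))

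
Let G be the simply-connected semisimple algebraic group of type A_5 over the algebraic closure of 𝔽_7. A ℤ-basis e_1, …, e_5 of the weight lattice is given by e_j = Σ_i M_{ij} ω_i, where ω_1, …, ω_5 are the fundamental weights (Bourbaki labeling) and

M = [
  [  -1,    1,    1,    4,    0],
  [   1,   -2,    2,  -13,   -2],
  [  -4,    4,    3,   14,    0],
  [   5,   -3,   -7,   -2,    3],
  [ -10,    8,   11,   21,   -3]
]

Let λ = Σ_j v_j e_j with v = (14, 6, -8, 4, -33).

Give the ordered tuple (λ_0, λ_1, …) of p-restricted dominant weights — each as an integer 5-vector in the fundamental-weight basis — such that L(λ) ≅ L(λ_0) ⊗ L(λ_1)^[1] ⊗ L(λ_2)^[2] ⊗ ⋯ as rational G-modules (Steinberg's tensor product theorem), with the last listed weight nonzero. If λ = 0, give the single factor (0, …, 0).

((0, 0, 0, 1, 3),)

Change of basis e → ω: c = M·v where v = (14, 6, -8, 4, -33):
  c_1 = (-1)·(14) + 1·6 + (1)·(-8) + 4·4 + (0)·(-33) = 0
  c_2 = 1·14 + (-2)·(6) + (2)·(-8) + (-13)·(4) + (-2)·(-33) = 0
  c_3 = (-4)·(14) + 4·6 + (3)·(-8) + 14·4 + (0)·(-33) = 0
  c_4 = 5·14 + (-3)·(6) + (-7)·(-8) + (-2)·(4) + (3)·(-33) = 1
  c_5 = (-10)·(14) + 8·6 + (11)·(-8) + 21·4 + (-3)·(-33) = 3
Writing each c_i in base p = 7:
  c_1 = 0
  c_2 = 0
  c_3 = 0
  c_4 = 1 = 1·7^0
  c_5 = 3 = 3·7^0
p-restricted factor λ_0 = (0, 0, 0, 1, 3)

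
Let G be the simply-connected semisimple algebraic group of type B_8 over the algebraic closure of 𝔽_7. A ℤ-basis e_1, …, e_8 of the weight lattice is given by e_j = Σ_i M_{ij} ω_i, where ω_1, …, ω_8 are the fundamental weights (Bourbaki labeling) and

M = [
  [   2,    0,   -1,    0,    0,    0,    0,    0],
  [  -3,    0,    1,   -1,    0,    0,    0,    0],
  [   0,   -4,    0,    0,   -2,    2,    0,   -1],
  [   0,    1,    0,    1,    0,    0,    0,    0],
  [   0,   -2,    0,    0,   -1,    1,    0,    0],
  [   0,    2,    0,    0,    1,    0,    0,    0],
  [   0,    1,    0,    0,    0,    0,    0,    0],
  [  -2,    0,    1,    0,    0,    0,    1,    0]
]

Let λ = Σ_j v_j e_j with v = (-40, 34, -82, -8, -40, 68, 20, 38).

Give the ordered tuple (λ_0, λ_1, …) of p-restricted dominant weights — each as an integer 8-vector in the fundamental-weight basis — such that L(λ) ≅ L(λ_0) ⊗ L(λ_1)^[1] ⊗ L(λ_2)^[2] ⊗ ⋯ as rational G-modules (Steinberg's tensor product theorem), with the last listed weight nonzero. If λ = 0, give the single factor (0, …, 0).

In the fundamental-weight basis, λ has coordinates c = M·v (v = (-40, 34, -82, -8, -40, 68, 20, 38)):
  c_1 = (2)·(-40) + (0)·(34) + (-1)·(-82) + (0)·(-8) + (0)·(-40) + (0)·(68) + (0)·(20) + (0)·(38) = 2
  c_2 = (-3)·(-40) + (0)·(34) + (1)·(-82) + (-1)·(-8) + (0)·(-40) + (0)·(68) + (0)·(20) + (0)·(38) = 46
  c_3 = (0)·(-40) + (-4)·(34) + (0)·(-82) + (0)·(-8) + (-2)·(-40) + (2)·(68) + (0)·(20) + (-1)·(38) = 42
  c_4 = (0)·(-40) + (1)·(34) + (0)·(-82) + (1)·(-8) + (0)·(-40) + (0)·(68) + (0)·(20) + (0)·(38) = 26
  c_5 = (0)·(-40) + (-2)·(34) + (0)·(-82) + (0)·(-8) + (-1)·(-40) + (1)·(68) + (0)·(20) + (0)·(38) = 40
  c_6 = (0)·(-40) + (2)·(34) + (0)·(-82) + (0)·(-8) + (1)·(-40) + (0)·(68) + (0)·(20) + (0)·(38) = 28
  c_7 = (0)·(-40) + (1)·(34) + (0)·(-82) + (0)·(-8) + (0)·(-40) + (0)·(68) + (0)·(20) + (0)·(38) = 34
  c_8 = (-2)·(-40) + (0)·(34) + (1)·(-82) + (0)·(-8) + (0)·(-40) + (0)·(68) + (1)·(20) + (0)·(38) = 18
p = 7; digits c_i = Σ_j d_{ij}·7^j, 0 ≤ d_{ij} < 7:
  c_1 = 2 = 2·7^0
  c_2 = 46 = 4·7^0 + 6·7^1
  c_3 = 42 = 0·7^0 + 6·7^1
  c_4 = 26 = 5·7^0 + 3·7^1
  c_5 = 40 = 5·7^0 + 5·7^1
  c_6 = 28 = 0·7^0 + 4·7^1
  c_7 = 34 = 6·7^0 + 4·7^1
  c_8 = 18 = 4·7^0 + 2·7^1
λ_0 = (2, 4, 0, 5, 5, 0, 6, 4)
λ_1 = (0, 6, 6, 3, 5, 4, 4, 2)

((2, 4, 0, 5, 5, 0, 6, 4), (0, 6, 6, 3, 5, 4, 4, 2))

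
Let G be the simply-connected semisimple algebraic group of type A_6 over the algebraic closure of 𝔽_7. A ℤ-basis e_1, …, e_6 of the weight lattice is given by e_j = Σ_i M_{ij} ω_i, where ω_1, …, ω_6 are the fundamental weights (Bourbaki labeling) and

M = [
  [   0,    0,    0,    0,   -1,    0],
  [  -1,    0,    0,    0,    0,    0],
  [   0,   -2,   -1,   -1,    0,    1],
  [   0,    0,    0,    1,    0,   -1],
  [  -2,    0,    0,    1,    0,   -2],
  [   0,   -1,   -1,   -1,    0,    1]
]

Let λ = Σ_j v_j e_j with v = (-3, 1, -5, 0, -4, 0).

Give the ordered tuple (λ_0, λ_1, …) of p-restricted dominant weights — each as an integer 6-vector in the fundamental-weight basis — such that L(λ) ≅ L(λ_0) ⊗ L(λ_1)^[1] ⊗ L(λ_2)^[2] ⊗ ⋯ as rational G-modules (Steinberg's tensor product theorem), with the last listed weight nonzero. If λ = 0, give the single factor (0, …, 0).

Compute c_i = Σ_j M_{ij} v_j with v = (-3, 1, -5, 0, -4, 0):
  c_1 = (0)·(-3) + (0)·(1) + (0)·(-5) + (0)·(0) + (-1)·(-4) + (0)·(0) = 4
  c_2 = (-1)·(-3) + (0)·(1) + (0)·(-5) + (0)·(0) + (0)·(-4) + (0)·(0) = 3
  c_3 = (0)·(-3) + (-2)·(1) + (-1)·(-5) + (-1)·(0) + (0)·(-4) + (1)·(0) = 3
  c_4 = (0)·(-3) + (0)·(1) + (0)·(-5) + (1)·(0) + (0)·(-4) + (-1)·(0) = 0
  c_5 = (-2)·(-3) + (0)·(1) + (0)·(-5) + (1)·(0) + (0)·(-4) + (-2)·(0) = 6
  c_6 = (0)·(-3) + (-1)·(1) + (-1)·(-5) + (-1)·(0) + (0)·(-4) + (1)·(0) = 4
Base-7 expansion of each c_i:
  c_1 = 4 = 4·7^0
  c_2 = 3 = 3·7^0
  c_3 = 3 = 3·7^0
  c_4 = 0
  c_5 = 6 = 6·7^0
  c_6 = 4 = 4·7^0
Factor λ_0 = (4, 3, 3, 0, 6, 4)

((4, 3, 3, 0, 6, 4),)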